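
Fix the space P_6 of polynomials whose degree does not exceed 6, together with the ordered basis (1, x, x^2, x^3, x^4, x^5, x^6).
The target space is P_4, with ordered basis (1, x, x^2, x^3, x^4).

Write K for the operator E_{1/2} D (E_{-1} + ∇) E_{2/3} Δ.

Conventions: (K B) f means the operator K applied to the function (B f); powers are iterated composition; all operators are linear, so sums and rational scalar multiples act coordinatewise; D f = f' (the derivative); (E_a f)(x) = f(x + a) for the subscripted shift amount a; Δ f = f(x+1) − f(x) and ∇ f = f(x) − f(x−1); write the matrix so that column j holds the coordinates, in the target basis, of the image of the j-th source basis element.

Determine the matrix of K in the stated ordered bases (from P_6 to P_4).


the matrix is [[0, 0, 2, 10, 103/3, 2725/27, 59081/216]; [0, 0, 0, 6, 40, 515/3, 5450/9]; [0, 0, 0, 0, 12, 100, 515]; [0, 0, 0, 0, 0, 20, 200]; [0, 0, 0, 0, 0, 0, 30]] (rows listed top to bottom)

image of 1: 0
image of x: 0
image of x^2: 2
image of x^3: 6x + 10
image of x^4: 12x^2 + 40x + 103/3
image of x^5: 20x^3 + 100x^2 + (515/3)x + 2725/27
image of x^6: 30x^4 + 200x^3 + 515x^2 + (5450/9)x + 59081/216
each image's coordinates form column j of the matrix


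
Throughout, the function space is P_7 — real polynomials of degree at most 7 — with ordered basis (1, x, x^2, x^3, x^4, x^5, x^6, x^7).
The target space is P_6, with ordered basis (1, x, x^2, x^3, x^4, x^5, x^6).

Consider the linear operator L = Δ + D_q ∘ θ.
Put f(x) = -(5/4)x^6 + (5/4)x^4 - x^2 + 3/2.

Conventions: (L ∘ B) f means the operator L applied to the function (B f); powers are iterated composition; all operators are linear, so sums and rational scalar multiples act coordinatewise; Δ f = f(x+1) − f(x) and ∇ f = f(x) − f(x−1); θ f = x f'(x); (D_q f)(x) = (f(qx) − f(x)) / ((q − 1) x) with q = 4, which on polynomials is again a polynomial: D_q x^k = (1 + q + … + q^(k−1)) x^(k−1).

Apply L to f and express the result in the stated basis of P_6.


the result is g(x) = -10245x^5 - (75/4)x^4 + 405x^3 - (45/4)x^2 - (29/2)x - 1

Δ f = -(15/2)x^5 - (75/4)x^4 - 20x^3 - (45/4)x^2 - (9/2)x - 1
θ f = -(15/2)x^6 + 5x^4 - 2x^2
D_q θ f = -(20475/2)x^5 + 425x^3 - 10x
(Δ + D_q ∘ θ) f = -10245x^5 - (75/4)x^4 + 405x^3 - (45/4)x^2 - (29/2)x - 1


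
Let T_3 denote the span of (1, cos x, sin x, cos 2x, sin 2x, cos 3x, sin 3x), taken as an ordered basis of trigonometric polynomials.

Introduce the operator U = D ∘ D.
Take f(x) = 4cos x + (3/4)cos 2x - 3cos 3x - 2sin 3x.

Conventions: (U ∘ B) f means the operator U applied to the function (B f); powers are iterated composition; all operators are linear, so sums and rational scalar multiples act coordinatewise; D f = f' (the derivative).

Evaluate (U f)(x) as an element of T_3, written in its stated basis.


g(x) = -4cos x - 3cos 2x + 27cos 3x + 18sin 3x

D f = -4sin x - (3/2)sin 2x - 6cos 3x + 9sin 3x
D D f = -4cos x - 3cos 2x + 27cos 3x + 18sin 3x


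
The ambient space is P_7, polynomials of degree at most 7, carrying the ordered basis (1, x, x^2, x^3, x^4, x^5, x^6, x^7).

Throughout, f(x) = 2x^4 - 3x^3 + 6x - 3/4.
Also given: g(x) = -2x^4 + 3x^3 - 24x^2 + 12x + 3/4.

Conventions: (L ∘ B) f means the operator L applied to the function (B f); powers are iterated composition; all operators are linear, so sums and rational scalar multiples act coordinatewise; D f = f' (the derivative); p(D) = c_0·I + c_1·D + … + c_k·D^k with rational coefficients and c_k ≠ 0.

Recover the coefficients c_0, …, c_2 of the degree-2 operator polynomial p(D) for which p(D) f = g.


p(D) = -I − D^2, i.e. c_0 = -1, c_1 = 0, c_2 = -1

D^0 f = 2x^4 - 3x^3 + 6x - 3/4
D^1 f = 8x^3 - 9x^2 + 6
D^2 f = 24x^2 - 18x
matching coefficients of g against c_0 f + c_1 Df + … from the top degree down determines the c_i
solution: c_0 = -1, c_1 = 0, c_2 = -1


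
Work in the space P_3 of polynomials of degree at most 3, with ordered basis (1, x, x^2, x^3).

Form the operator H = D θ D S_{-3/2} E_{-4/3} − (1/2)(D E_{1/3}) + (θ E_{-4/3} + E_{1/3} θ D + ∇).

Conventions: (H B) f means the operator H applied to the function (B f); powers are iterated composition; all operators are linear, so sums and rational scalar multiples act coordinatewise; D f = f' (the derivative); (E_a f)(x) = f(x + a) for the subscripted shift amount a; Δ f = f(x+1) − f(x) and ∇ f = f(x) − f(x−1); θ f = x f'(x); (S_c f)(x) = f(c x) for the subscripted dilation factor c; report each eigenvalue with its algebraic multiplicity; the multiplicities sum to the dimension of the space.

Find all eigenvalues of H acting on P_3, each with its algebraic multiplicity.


image of 1: 0
image of x: x + 1/2
image of x^2: 2x^2 + (1/3)x + 23/6
image of x^3: 3x^3 - (1/2)x^2 - (211/6)x - 33/2
the matrix is upper triangular; its diagonal is (0, 1, 2, 3)
for a triangular matrix the eigenvalues are the diagonal entries, with algebraic multiplicity their repetition count

λ = 0 (multiplicity 1), λ = 1 (multiplicity 1), λ = 2 (multiplicity 1), λ = 3 (multiplicity 1)


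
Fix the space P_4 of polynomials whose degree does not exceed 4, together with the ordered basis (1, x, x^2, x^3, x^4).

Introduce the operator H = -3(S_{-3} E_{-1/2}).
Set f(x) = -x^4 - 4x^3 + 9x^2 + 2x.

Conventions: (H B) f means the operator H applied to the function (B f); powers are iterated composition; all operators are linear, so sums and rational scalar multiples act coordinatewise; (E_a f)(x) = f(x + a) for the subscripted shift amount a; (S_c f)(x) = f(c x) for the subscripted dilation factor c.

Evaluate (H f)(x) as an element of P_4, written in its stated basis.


the image equals g(x) = 243x^4 - 162x^3 - (729/2)x^2 - (171/2)x - 81/16

E_{-1/2} f = -x^4 - 2x^3 + (27/2)x^2 - (19/2)x + 27/16
S_{-3} E_{-1/2} f = -81x^4 + 54x^3 + (243/2)x^2 + (57/2)x + 27/16
(-3(S_{-3} E_{-1/2})) f = 243x^4 - 162x^3 - (729/2)x^2 - (171/2)x - 81/16


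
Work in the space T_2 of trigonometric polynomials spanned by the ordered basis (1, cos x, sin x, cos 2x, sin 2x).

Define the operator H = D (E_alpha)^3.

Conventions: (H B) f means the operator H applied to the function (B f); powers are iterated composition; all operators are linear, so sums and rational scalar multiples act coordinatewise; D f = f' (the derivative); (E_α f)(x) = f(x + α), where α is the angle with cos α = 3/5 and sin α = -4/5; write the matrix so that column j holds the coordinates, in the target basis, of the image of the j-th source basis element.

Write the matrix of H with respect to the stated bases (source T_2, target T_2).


the matrix is [[0, 0, 0, 0, 0]; [0, 44/125, -117/125, 0, 0]; [0, 117/125, 44/125, 0, 0]; [0, 0, 0, -20592/15625, 23506/15625]; [0, 0, 0, -23506/15625, -20592/15625]] (rows listed top to bottom)

image of 1: 0
image of cos x: (44/125)cos x + (117/125)sin x
image of sin x: -(117/125)cos x + (44/125)sin x
image of cos 2x: -(20592/15625)cos 2x - (23506/15625)sin 2x
image of sin 2x: (23506/15625)cos 2x - (20592/15625)sin 2x
each image's coordinates form column j of the matrix


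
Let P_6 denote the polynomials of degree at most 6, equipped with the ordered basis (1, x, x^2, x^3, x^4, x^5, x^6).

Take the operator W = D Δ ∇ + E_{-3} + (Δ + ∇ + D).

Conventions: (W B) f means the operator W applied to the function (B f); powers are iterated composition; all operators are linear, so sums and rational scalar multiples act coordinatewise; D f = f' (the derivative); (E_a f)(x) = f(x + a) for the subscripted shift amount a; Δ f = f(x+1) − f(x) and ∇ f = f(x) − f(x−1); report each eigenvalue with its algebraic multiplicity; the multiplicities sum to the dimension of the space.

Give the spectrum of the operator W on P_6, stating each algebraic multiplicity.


image of 1: 1
image of x: x
image of x^2: x^2 + 9
image of x^3: x^3 + 27x - 19
image of x^4: x^4 + 54x^2 - 76x + 81
image of x^5: x^5 + 90x^3 - 190x^2 + 405x - 231
image of x^6: x^6 + 135x^4 - 380x^3 + 1215x^2 - 1386x + 729
the matrix is upper triangular; its diagonal is (1, 1, 1, 1, 1, 1, 1)
for a triangular matrix the eigenvalues are the diagonal entries, with algebraic multiplicity their repetition count

λ = 1 (multiplicity 7)


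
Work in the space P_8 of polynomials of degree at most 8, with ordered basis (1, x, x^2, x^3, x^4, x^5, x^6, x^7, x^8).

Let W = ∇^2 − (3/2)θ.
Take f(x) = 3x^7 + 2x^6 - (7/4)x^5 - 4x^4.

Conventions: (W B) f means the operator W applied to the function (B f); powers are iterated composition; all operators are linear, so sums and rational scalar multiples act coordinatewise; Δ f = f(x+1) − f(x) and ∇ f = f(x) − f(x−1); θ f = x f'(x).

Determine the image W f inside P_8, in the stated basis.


g(x) = -(63/2)x^7 - 18x^6 + (1113/8)x^5 - 546x^4 + 1195x^3 - 1413x^2 + (1831/2)x - 515/2

∇ f = 21x^6 - 51x^5 + (265/4)x^4 - (127/2)x^3 + (79/2)x^2 - (65/4)x + 13/4
∇ ∇ f = 126x^5 - 570x^4 + 1195x^3 - 1413x^2 + (1831/2)x - 515/2
θ f = 21x^7 + 12x^6 - (35/4)x^5 - 16x^4
(-(3/2)θ) f = -(63/2)x^7 - 18x^6 + (105/8)x^5 + 24x^4
(∇^2 − (3/2)θ) f = -(63/2)x^7 - 18x^6 + (1113/8)x^5 - 546x^4 + 1195x^3 - 1413x^2 + (1831/2)x - 515/2


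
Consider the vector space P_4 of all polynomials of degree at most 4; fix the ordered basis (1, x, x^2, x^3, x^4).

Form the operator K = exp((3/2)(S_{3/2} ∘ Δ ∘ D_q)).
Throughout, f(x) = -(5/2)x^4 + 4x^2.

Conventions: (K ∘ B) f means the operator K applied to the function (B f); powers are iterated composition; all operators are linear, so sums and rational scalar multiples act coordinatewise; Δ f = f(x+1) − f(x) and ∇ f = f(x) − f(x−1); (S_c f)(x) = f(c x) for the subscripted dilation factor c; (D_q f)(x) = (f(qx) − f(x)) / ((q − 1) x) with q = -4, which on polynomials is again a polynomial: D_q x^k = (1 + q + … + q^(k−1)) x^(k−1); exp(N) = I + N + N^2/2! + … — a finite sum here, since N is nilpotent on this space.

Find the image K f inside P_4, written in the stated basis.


order-1 term: (20655/16)x^2 + (6885/8)x + 693/4
order-2 term: -185895/64
the series for exp((3/2)(S_{3/2} ∘ Δ ∘ D_q)) f terminates at order 2
exp((3/2)(S_{3/2} ∘ Δ ∘ D_q)) f = -(5/2)x^4 + (20719/16)x^2 + (6885/8)x - 174807/64

the image equals g(x) = -(5/2)x^4 + (20719/16)x^2 + (6885/8)x - 174807/64


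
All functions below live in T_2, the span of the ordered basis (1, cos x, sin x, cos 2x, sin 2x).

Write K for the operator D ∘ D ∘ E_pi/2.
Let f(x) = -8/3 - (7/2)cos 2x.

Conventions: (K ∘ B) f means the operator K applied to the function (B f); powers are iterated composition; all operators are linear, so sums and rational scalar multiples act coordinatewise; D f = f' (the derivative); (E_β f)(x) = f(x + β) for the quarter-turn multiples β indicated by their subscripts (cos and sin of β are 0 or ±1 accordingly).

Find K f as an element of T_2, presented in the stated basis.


the result is g(x) = -14cos 2x

E_pi/2 f = -8/3 + (7/2)cos 2x
D E_pi/2 f = -7sin 2x
D D E_pi/2 f = -14cos 2x


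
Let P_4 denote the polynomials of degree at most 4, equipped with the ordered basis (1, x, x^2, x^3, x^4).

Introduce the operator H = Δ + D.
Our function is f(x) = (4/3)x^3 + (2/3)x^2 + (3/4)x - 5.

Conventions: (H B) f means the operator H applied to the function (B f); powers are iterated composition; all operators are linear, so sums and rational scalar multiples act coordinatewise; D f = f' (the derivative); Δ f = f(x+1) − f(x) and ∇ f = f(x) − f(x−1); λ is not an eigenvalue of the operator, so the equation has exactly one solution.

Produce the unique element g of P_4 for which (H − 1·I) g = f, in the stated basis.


write g with unknown coordinates in the stated basis and equate coefficients in (H − 1·I) g = f
solving from the highest basis element down gives g = -(4/3)x^3 - (26/3)x^2 - (473/12)x - 503/6
check: H g = -8x^2 - (116/3)x - 533/6
so H g − 1·g = (4/3)x^3 + (2/3)x^2 + (3/4)x - 5 = f ✓

g(x) = -(4/3)x^3 - (26/3)x^2 - (473/12)x - 503/6


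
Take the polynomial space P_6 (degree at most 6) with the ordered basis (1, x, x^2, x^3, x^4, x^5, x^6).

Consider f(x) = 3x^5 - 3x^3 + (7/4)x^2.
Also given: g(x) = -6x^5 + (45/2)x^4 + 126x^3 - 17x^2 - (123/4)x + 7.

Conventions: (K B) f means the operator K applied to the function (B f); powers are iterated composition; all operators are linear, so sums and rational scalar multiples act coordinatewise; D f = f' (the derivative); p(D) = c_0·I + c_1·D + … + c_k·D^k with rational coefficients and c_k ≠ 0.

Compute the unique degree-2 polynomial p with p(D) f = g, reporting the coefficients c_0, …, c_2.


p(D) = -2·I + (3/2)·D + 2·D^2, i.e. c_0 = -2, c_1 = 3/2, c_2 = 2

D^0 f = 3x^5 - 3x^3 + (7/4)x^2
D^1 f = 15x^4 - 9x^2 + (7/2)x
D^2 f = 60x^3 - 18x + 7/2
matching coefficients of g against c_0 f + c_1 Df + … from the top degree down determines the c_i
solution: c_0 = -2, c_1 = 3/2, c_2 = 2


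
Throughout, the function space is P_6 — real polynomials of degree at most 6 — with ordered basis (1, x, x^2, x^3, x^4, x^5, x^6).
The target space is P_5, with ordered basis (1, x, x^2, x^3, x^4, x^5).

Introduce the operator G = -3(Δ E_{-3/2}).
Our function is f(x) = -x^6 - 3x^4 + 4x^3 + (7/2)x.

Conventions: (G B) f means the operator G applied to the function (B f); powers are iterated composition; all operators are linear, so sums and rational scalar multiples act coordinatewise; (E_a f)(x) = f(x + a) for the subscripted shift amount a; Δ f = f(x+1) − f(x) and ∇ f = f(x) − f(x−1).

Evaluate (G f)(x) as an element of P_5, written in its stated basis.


E_{-3/2} f = -x^6 + 9x^5 - (147/4)x^4 + (179/2)x^3 - (2151/16)x^2 + (1865/16)x - 2901/64
Δ E_{-3/2} f = -6x^5 + 30x^4 - 77x^3 + 123x^2 - (867/8)x + 343/8
(-3(Δ E_{-3/2})) f = 18x^5 - 90x^4 + 231x^3 - 369x^2 + (2601/8)x - 1029/8

g(x) = 18x^5 - 90x^4 + 231x^3 - 369x^2 + (2601/8)x - 1029/8


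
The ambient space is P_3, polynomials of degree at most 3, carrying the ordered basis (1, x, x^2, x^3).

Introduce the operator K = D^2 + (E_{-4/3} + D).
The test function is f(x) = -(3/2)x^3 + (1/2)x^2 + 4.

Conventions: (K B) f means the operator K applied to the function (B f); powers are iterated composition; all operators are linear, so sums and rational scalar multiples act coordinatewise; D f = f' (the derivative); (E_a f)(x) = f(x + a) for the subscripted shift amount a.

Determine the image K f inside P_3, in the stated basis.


g(x) = -(3/2)x^3 + 2x^2 - (52/3)x + 85/9

D f = -(9/2)x^2 + x
D D f = -9x + 1
E_{-4/3} f = -(3/2)x^3 + (13/2)x^2 - (28/3)x + 76/9
D f = -(9/2)x^2 + x
(E_{-4/3} + D) f = -(3/2)x^3 + 2x^2 - (25/3)x + 76/9
(D^2 + (E_{-4/3} + D)) f = -(3/2)x^3 + 2x^2 - (52/3)x + 85/9


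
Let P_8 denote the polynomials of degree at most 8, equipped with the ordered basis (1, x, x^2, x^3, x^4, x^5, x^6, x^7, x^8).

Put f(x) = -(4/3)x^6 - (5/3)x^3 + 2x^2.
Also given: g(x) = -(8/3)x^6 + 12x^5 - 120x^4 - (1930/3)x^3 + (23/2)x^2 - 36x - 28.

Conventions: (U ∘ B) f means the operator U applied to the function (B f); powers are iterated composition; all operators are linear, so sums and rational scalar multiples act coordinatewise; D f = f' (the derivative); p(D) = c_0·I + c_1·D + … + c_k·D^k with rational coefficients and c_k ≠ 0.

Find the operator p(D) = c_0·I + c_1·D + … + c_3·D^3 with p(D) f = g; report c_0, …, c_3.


D^0 f = -(4/3)x^6 - (5/3)x^3 + 2x^2
D^1 f = -8x^5 - 5x^2 + 4x
D^2 f = -40x^4 - 10x + 4
D^3 f = -160x^3 - 10
matching coefficients of g against c_0 f + c_1 Df + … from the top degree down determines the c_i
solution: c_0 = 2, c_1 = -3/2, c_2 = 3, c_3 = 4

p(D) = 2·I − (3/2)·D + 3·D^2 + 4·D^3, i.e. c_0 = 2, c_1 = -3/2, c_2 = 3, c_3 = 4


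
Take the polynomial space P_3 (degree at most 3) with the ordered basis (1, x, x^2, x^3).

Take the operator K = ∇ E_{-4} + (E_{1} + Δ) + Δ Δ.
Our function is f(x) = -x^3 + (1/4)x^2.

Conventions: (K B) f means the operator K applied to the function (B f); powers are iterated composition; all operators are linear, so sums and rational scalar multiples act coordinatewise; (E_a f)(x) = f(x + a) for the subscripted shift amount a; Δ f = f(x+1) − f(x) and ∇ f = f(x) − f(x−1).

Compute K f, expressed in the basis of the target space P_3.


the result is g(x) = -x^3 - (35/4)x^2 + (33/2)x - 281/4

E_{-4} f = -x^3 + (49/4)x^2 - 50x + 68
∇ E_{-4} f = -3x^2 + (55/2)x - 253/4
E_{1} f = -x^3 - (11/4)x^2 - (5/2)x - 3/4
Δ f = -3x^2 - (5/2)x - 3/4
(E_{1} + Δ) f = -x^3 - (23/4)x^2 - 5x - 3/2
Δ f = -3x^2 - (5/2)x - 3/4
Δ Δ f = -6x - 11/2
(∇ E_{-4} + (E_{1} + Δ) + Δ Δ) f = -x^3 - (35/4)x^2 + (33/2)x - 281/4


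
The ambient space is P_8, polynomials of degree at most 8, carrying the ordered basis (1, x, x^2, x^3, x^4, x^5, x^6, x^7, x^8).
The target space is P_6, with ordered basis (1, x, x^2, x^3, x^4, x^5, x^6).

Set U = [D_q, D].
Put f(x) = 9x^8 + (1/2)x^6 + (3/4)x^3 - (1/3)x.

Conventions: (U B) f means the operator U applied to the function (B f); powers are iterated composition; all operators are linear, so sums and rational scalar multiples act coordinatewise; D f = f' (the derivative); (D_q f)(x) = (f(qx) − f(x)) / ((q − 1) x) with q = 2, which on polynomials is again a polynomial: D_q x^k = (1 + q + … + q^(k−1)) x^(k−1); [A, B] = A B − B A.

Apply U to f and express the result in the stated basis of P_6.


g(x) = -6921x^6 - (129/2)x^4 - (15/4)x

D f = 72x^7 + 3x^5 + (9/4)x^2 - 1/3
D_q D f = 9144x^6 + 93x^4 + (27/4)x
D_q f = 2295x^7 + (63/2)x^5 + (21/4)x^2 - 1/3
D D_q f = 16065x^6 + (315/2)x^4 + (21/2)x
[D_q, D] f = -6921x^6 - (129/2)x^4 - (15/4)x


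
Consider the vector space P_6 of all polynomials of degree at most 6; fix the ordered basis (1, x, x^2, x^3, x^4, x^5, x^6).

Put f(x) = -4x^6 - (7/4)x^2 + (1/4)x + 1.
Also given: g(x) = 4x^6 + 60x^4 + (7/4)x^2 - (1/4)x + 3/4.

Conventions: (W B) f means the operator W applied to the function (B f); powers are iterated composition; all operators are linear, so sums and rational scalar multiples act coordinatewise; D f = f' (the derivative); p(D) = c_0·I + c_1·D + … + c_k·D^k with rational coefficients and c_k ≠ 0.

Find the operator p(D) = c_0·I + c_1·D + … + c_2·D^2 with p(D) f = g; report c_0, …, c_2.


D^0 f = -4x^6 - (7/4)x^2 + (1/4)x + 1
D^1 f = -24x^5 - (7/2)x + 1/4
D^2 f = -120x^4 - 7/2
matching coefficients of g against c_0 f + c_1 Df + … from the top degree down determines the c_i
solution: c_0 = -1, c_1 = 0, c_2 = -1/2

p(D) = -I − (1/2)·D^2, i.e. c_0 = -1, c_1 = 0, c_2 = -1/2


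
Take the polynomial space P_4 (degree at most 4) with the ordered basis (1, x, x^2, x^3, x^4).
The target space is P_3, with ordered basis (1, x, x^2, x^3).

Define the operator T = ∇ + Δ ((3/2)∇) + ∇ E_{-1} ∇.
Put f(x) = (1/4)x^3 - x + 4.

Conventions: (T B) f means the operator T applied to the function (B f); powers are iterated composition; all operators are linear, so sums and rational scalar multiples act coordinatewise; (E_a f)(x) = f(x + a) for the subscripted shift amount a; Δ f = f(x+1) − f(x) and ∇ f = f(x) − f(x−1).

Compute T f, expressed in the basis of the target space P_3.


∇ f = (3/4)x^2 - (3/4)x - 3/4
∇ f = (3/4)x^2 - (3/4)x - 3/4
((3/2)∇) f = (9/8)x^2 - (9/8)x - 9/8
Δ ((3/2)∇) f = (9/4)x
∇ f = (3/4)x^2 - (3/4)x - 3/4
E_{-1} ∇ f = (3/4)x^2 - (9/4)x + 3/4
∇ E_{-1} ∇ f = (3/2)x - 3
(∇ + Δ ((3/2)∇) + ∇ E_{-1} ∇) f = (3/4)x^2 + 3x - 15/4

the result is g(x) = (3/4)x^2 + 3x - 15/4


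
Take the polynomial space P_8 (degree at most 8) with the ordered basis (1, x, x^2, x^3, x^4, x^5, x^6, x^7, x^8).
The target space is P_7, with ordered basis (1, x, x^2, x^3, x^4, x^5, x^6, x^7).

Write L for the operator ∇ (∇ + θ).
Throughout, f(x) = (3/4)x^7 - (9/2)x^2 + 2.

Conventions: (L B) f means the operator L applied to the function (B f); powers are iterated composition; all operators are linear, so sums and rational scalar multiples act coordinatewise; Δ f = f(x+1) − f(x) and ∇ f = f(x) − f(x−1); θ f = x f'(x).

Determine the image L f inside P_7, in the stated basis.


the result is g(x) = (147/4)x^6 - (315/4)x^5 + (105/4)x^4 + (735/4)x^3 - (1449/4)x^2 + (1083/4)x - 357/4

∇ f = (21/4)x^6 - (63/4)x^5 + (105/4)x^4 - (105/4)x^3 + (63/4)x^2 - (57/4)x + 21/4
θ f = (21/4)x^7 - 9x^2
(∇ + θ) f = (21/4)x^7 + (21/4)x^6 - (63/4)x^5 + (105/4)x^4 - (105/4)x^3 + (27/4)x^2 - (57/4)x + 21/4
∇ (∇ + θ) f = (147/4)x^6 - (315/4)x^5 + (105/4)x^4 + (735/4)x^3 - (1449/4)x^2 + (1083/4)x - 357/4


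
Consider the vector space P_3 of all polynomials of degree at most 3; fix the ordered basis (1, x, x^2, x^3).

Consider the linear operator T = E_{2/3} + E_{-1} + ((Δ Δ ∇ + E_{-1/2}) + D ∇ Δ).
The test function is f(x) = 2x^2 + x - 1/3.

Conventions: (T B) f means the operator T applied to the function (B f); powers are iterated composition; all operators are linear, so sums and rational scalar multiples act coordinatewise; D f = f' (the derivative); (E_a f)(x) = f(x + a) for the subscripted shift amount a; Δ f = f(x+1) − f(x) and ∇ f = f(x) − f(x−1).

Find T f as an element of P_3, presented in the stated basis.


the result is g(x) = 6x^2 - (1/3)x + 14/9

E_{2/3} f = 2x^2 + (11/3)x + 11/9
E_{-1} f = 2x^2 - 3x + 2/3
∇ f = 4x - 1
Δ ∇ f = 4
Δ Δ ∇ f = 0
E_{-1/2} f = 2x^2 - x - 1/3
(Δ Δ ∇ + E_{-1/2}) f = 2x^2 - x - 1/3
Δ f = 4x + 3
∇ Δ f = 4
D (∇ Δ) f = 0
((Δ Δ ∇ + E_{-1/2}) + D ∇ Δ) f = 2x^2 - x - 1/3
(E_{2/3} + E_{-1} + ((Δ Δ ∇ + E_{-1/2}) + D ∇ Δ)) f = 6x^2 - (1/3)x + 14/9


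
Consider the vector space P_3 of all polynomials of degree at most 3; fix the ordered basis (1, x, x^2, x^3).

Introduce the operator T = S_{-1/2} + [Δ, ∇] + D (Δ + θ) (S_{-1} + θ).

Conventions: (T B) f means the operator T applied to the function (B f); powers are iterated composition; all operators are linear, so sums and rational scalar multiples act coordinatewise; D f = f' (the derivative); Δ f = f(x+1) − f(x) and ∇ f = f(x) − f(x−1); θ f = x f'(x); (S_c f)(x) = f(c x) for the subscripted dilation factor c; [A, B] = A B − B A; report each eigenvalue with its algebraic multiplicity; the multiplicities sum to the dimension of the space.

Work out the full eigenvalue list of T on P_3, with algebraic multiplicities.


λ = -1/2 (multiplicity 1), λ = -1/8 (multiplicity 1), λ = 1/4 (multiplicity 1), λ = 1 (multiplicity 1)

image of 1: 1
image of x: -(1/2)x
image of x^2: (1/4)x^2 + 12x + 6
image of x^3: -(1/8)x^3 + 18x^2 + 12x + 6
the matrix is upper triangular; its diagonal is (1, -1/2, 1/4, -1/8)
for a triangular matrix the eigenvalues are the diagonal entries, with algebraic multiplicity their repetition count


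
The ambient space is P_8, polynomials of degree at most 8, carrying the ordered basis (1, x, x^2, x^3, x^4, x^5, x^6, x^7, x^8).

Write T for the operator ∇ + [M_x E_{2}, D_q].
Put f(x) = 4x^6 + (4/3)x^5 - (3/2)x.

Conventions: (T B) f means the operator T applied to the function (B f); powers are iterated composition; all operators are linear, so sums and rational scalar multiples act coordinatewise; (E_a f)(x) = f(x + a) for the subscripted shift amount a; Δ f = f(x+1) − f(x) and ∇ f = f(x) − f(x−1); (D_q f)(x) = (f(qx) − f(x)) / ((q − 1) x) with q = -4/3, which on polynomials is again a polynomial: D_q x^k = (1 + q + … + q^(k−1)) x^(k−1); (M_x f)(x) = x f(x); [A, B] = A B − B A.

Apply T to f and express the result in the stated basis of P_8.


the result is g(x) = -(16384/729)x^6 + (33136/729)x^5 - (24632/27)x^4 + (35656/243)x^3 - (57388/27)x^2 + (24590/243)x - 1799/6

∇ f = 24x^5 - (160/3)x^4 + (200/3)x^3 - (140/3)x^2 + (52/3)x - 25/6
D_q f = -(1924/243)x^5 + (724/243)x^4 - 3/2
E_{2} D_q f = -(1924/243)x^5 - (6172/81)x^4 - (71168/243)x^3 - (136544/243)x^2 - (14528/27)x - 100697/486
M_x E_{2} D_q f = -(1924/243)x^6 - (6172/81)x^5 - (71168/243)x^4 - (136544/243)x^3 - (14528/27)x^2 - (100697/486)x
E_{2} f = 4x^6 + (148/3)x^5 + (760/3)x^4 + (2080/3)x^3 + (3200/3)x^2 + (5239/6)x + 887/3
M_x E_{2} f = 4x^7 + (148/3)x^6 + (760/3)x^5 + (2080/3)x^4 + (3200/3)x^3 + (5239/6)x^2 + (887/3)x
D_q (M_x E_{2}) f = (10612/729)x^6 - (71188/729)x^5 + (137560/243)x^4 - (52000/81)x^3 + (41600/27)x^2 - (5239/18)x + 887/3
[M_x E_{2}, D_q] f = -(16384/729)x^6 + (15640/729)x^5 - (23192/27)x^4 + (19456/243)x^3 - (56128/27)x^2 + (20378/243)x - 887/3
(∇ + [M_x E_{2}, D_q]) f = -(16384/729)x^6 + (33136/729)x^5 - (24632/27)x^4 + (35656/243)x^3 - (57388/27)x^2 + (24590/243)x - 1799/6


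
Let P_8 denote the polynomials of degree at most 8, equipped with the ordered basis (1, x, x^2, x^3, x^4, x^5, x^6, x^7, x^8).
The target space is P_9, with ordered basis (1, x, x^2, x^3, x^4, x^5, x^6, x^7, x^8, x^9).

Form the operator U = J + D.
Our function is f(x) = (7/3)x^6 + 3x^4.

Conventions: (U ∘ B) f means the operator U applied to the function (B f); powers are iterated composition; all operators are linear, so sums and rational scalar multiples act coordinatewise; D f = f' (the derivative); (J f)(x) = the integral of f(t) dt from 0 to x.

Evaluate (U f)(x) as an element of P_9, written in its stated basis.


J f = (1/3)x^7 + (3/5)x^5
D f = 14x^5 + 12x^3
(J + D) f = (1/3)x^7 + (73/5)x^5 + 12x^3

the image equals g(x) = (1/3)x^7 + (73/5)x^5 + 12x^3


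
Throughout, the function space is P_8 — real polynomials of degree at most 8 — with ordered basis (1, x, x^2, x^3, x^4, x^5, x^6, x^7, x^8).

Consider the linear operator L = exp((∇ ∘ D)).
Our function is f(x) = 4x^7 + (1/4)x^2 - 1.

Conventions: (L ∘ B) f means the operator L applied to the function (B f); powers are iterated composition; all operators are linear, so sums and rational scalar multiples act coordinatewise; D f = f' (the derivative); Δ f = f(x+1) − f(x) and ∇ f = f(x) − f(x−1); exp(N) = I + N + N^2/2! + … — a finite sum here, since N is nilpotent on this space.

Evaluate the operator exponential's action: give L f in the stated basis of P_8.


order-1 term: 168x^5 - 420x^4 + 560x^3 - 420x^2 + 168x - 55/2
order-2 term: 1680x^3 - 5040x^2 + 5880x - 2520
order-3 term: 3360x - 5040
the series for exp((∇ ∘ D)) f terminates at order 3
exp((∇ ∘ D)) f = 4x^7 + 168x^5 - 420x^4 + 2240x^3 - (21839/4)x^2 + 9408x - 15177/2

g(x) = 4x^7 + 168x^5 - 420x^4 + 2240x^3 - (21839/4)x^2 + 9408x - 15177/2


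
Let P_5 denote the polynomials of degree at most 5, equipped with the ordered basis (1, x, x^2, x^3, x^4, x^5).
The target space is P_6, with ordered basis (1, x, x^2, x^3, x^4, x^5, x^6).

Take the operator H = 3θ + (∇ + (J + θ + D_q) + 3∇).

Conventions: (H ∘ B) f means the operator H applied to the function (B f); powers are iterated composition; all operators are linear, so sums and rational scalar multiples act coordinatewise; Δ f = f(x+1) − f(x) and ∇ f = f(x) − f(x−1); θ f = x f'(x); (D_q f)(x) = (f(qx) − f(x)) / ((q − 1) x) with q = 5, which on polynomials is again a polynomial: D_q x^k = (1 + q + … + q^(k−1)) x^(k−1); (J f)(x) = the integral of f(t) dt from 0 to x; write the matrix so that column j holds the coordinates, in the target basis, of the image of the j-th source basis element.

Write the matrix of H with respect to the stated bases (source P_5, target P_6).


the matrix is [[0, 5, -4, 4, -4, 4]; [1, 4, 14, -12, 16, -20]; [0, 1/2, 8, 43, -24, 40]; [0, 0, 1/3, 12, 172, -40]; [0, 0, 0, 1/4, 16, 801]; [0, 0, 0, 0, 1/5, 20]; [0, 0, 0, 0, 0, 1/6]] (rows listed top to bottom)

image of 1: x
image of x: (1/2)x^2 + 4x + 5
image of x^2: (1/3)x^3 + 8x^2 + 14x - 4
image of x^3: (1/4)x^4 + 12x^3 + 43x^2 - 12x + 4
image of x^4: (1/5)x^5 + 16x^4 + 172x^3 - 24x^2 + 16x - 4
image of x^5: (1/6)x^6 + 20x^5 + 801x^4 - 40x^3 + 40x^2 - 20x + 4
each image's coordinates form column j of the matrix


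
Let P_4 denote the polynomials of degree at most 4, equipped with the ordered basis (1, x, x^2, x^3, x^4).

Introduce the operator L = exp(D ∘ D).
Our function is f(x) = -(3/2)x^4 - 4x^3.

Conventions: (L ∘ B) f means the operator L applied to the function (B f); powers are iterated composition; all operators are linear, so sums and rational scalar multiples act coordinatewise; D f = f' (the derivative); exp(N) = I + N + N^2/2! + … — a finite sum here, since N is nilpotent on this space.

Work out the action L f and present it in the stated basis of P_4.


g(x) = -(3/2)x^4 - 4x^3 - 18x^2 - 24x - 18

order-1 term: -18x^2 - 24x
order-2 term: -18
the series for exp(D ∘ D) f terminates at order 2
exp(D ∘ D) f = -(3/2)x^4 - 4x^3 - 18x^2 - 24x - 18


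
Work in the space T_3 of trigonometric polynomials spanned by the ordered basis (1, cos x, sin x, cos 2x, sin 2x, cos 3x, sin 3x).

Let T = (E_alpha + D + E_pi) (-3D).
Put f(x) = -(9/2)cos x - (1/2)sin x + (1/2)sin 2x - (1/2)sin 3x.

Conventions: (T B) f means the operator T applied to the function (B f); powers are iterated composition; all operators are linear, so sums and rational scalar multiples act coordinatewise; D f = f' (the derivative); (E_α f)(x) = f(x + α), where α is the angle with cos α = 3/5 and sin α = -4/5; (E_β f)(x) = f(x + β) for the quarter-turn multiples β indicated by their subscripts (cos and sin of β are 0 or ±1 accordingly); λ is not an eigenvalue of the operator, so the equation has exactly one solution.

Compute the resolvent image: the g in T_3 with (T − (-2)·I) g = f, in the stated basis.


the result is g(x) = -(111/82)cos x - (67/82)sin x + (27/1082)cos 2x + (103/2164)sin 2x + (1089/121361)cos 3x - (3229/242722)sin 3x

write g with unknown coordinates in the stated basis and equate coefficients in (T − (-2)·I) g = f
solving from the highest basis element down gives g = -(111/82)cos x - (67/82)sin x + (27/1082)cos 2x + (103/2164)sin 2x + (1089/121361)cos 3x - (3229/242722)sin 3x
check: T g = -(147/82)cos x + (93/82)sin x - (27/541)cos 2x + (219/541)sin 2x - (2178/121361)cos 3x - (114903/242722)sin 3x
so T g − (-2)·g = -(9/2)cos x - (1/2)sin x + (1/2)sin 2x - (1/2)sin 3x = f ✓


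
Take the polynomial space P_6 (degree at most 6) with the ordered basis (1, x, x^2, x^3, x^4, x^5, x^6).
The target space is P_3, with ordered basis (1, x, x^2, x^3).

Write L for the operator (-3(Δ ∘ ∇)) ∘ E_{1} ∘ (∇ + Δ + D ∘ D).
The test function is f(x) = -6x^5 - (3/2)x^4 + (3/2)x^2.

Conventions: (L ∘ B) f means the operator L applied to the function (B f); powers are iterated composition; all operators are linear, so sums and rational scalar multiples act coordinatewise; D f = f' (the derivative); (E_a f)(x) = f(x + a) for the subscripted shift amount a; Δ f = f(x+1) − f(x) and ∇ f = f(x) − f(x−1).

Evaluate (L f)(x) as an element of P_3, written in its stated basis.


g(x) = 2160x^2 + 6696x + 5724

∇ f = -30x^4 + 54x^3 - 51x^2 + 27x - 6
Δ f = -30x^4 - 66x^3 - 69x^2 - 33x - 6
D f = -30x^4 - 6x^3 + 3x
D D f = -120x^3 - 18x^2 + 3
(∇ + Δ + D ∘ D) f = -60x^4 - 132x^3 - 138x^2 - 6x - 9
E_{1} (∇ + Δ + D ∘ D) f = -60x^4 - 372x^3 - 894x^2 - 918x - 345
∇ E_{1} (∇ + Δ + D ∘ D) f = -240x^3 - 756x^2 - 912x - 336
Δ ∇ E_{1} (∇ + Δ + D ∘ D) f = -720x^2 - 2232x - 1908
(-3(Δ ∘ ∇)) E_{1} (∇ + Δ + D ∘ D) f = 2160x^2 + 6696x + 5724


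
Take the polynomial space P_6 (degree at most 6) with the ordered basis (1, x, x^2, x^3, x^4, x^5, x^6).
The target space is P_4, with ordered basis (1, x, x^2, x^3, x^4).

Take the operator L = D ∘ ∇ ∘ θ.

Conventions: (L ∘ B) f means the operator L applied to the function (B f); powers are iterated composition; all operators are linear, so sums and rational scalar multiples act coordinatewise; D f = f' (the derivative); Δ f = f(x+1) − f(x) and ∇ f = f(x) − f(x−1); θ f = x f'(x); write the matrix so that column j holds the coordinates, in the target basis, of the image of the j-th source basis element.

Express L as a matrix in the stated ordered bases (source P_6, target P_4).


image of 1: 0
image of x: 0
image of x^2: 4
image of x^3: 18x - 9
image of x^4: 48x^2 - 48x + 16
image of x^5: 100x^3 - 150x^2 + 100x - 25
image of x^6: 180x^4 - 360x^3 + 360x^2 - 180x + 36
each image's coordinates form column j of the matrix

the matrix is [[0, 0, 4, -9, 16, -25, 36]; [0, 0, 0, 18, -48, 100, -180]; [0, 0, 0, 0, 48, -150, 360]; [0, 0, 0, 0, 0, 100, -360]; [0, 0, 0, 0, 0, 0, 180]] (rows listed top to bottom)


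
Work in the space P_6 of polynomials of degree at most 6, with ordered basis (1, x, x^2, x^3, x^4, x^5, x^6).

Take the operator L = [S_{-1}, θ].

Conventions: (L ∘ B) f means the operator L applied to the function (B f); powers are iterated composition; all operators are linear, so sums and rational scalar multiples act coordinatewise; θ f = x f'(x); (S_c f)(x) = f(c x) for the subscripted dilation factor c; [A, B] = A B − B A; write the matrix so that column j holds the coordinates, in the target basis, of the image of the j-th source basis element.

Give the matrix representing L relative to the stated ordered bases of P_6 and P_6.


image of 1: 0
image of x: 0
image of x^2: 0
image of x^3: 0
image of x^4: 0
image of x^5: 0
image of x^6: 0
each image's coordinates form column j of the matrix

the matrix is [[0, 0, 0, 0, 0, 0, 0]; [0, 0, 0, 0, 0, 0, 0]; [0, 0, 0, 0, 0, 0, 0]; [0, 0, 0, 0, 0, 0, 0]; [0, 0, 0, 0, 0, 0, 0]; [0, 0, 0, 0, 0, 0, 0]; [0, 0, 0, 0, 0, 0, 0]] (rows listed top to bottom)


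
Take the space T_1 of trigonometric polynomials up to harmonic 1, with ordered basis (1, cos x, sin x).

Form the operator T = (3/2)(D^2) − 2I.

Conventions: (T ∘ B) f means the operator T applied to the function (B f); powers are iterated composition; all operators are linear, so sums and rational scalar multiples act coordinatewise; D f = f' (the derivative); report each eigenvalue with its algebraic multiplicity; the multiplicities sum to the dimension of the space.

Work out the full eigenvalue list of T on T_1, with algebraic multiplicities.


λ = -7/2 (multiplicity 2), λ = -2 (multiplicity 1)

image of 1: -2
image of cos x: -(7/2)cos x
image of sin x: -(7/2)sin x
the matrix is diagonal; its diagonal is (-2, -7/2, -7/2)
for a triangular matrix the eigenvalues are the diagonal entries, with algebraic multiplicity their repetition count


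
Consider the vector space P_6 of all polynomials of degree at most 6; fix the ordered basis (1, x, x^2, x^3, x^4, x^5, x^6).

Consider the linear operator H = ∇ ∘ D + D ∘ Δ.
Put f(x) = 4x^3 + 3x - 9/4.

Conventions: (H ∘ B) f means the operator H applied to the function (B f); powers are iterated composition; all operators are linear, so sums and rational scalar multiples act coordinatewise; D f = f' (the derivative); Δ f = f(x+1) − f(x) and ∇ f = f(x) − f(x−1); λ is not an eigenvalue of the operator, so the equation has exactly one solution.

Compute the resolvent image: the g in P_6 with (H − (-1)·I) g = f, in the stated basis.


the image equals g(x) = 4x^3 - 45x - 9/4

write g with unknown coordinates in the stated basis and equate coefficients in (H − (-1)·I) g = f
solving from the highest basis element down gives g = 4x^3 - 45x - 9/4
check: H g = 48x
so H g − (-1)·g = 4x^3 + 3x - 9/4 = f ✓


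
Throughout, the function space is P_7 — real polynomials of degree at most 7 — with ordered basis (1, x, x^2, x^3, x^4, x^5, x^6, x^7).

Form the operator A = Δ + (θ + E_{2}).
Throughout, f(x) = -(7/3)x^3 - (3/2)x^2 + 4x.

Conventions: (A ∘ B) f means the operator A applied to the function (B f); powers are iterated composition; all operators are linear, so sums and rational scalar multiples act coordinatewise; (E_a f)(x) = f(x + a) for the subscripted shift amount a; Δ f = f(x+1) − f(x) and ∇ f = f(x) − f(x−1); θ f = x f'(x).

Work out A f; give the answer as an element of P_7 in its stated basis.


Δ f = -7x^2 - 10x + 1/6
θ f = -7x^3 - 3x^2 + 4x
E_{2} f = -(7/3)x^3 - (31/2)x^2 - 30x - 50/3
(θ + E_{2}) f = -(28/3)x^3 - (37/2)x^2 - 26x - 50/3
(Δ + (θ + E_{2})) f = -(28/3)x^3 - (51/2)x^2 - 36x - 33/2

g(x) = -(28/3)x^3 - (51/2)x^2 - 36x - 33/2


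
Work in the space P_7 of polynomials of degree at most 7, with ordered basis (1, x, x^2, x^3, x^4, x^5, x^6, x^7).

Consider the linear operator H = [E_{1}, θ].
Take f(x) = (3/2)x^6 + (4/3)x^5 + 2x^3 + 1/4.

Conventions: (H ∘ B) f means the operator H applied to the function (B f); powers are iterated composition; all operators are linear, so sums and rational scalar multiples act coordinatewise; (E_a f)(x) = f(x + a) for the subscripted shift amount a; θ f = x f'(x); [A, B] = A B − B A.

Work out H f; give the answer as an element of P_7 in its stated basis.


θ f = 9x^6 + (20/3)x^5 + 6x^3
E_{1} θ f = 9x^6 + (182/3)x^5 + (505/3)x^4 + (758/3)x^3 + (659/3)x^2 + (316/3)x + 65/3
E_{1} f = (3/2)x^6 + (31/3)x^5 + (175/6)x^4 + (136/3)x^3 + (251/6)x^2 + (65/3)x + 61/12
θ E_{1} f = 9x^6 + (155/3)x^5 + (350/3)x^4 + 136x^3 + (251/3)x^2 + (65/3)x
[E_{1}, θ] f = 9x^5 + (155/3)x^4 + (350/3)x^3 + 136x^2 + (251/3)x + 65/3

g(x) = 9x^5 + (155/3)x^4 + (350/3)x^3 + 136x^2 + (251/3)x + 65/3


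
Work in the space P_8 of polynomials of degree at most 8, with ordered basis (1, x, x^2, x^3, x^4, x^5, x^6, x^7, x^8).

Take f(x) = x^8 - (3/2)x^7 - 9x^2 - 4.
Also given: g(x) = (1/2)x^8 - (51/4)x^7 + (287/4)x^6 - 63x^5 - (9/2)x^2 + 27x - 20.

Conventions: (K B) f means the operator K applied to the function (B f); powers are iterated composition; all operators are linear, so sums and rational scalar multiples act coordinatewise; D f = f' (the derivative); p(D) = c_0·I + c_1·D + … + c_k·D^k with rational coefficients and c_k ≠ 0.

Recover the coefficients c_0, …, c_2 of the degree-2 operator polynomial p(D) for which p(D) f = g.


D^0 f = x^8 - (3/2)x^7 - 9x^2 - 4
D^1 f = 8x^7 - (21/2)x^6 - 18x
D^2 f = 56x^6 - 63x^5 - 18
matching coefficients of g against c_0 f + c_1 Df + … from the top degree down determines the c_i
solution: c_0 = 1/2, c_1 = -3/2, c_2 = 1

p(D) = (1/2)·I − (3/2)·D + D^2, i.e. c_0 = 1/2, c_1 = -3/2, c_2 = 1


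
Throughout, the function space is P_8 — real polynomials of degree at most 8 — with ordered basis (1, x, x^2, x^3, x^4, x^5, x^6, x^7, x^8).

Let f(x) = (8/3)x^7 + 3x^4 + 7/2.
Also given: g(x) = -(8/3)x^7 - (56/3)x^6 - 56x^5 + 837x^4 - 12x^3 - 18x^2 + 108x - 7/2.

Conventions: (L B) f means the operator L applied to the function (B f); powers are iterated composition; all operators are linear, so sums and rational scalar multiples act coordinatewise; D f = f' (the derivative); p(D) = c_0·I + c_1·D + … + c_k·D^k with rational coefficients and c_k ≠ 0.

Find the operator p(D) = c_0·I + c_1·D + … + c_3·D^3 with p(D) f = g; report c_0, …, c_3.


D^0 f = (8/3)x^7 + 3x^4 + 7/2
D^1 f = (56/3)x^6 + 12x^3
D^2 f = 112x^5 + 36x^2
D^3 f = 560x^4 + 72x
matching coefficients of g against c_0 f + c_1 Df + … from the top degree down determines the c_i
solution: c_0 = -1, c_1 = -1, c_2 = -1/2, c_3 = 3/2

p(D) = -I − D − (1/2)·D^2 + (3/2)·D^3, i.e. c_0 = -1, c_1 = -1, c_2 = -1/2, c_3 = 3/2


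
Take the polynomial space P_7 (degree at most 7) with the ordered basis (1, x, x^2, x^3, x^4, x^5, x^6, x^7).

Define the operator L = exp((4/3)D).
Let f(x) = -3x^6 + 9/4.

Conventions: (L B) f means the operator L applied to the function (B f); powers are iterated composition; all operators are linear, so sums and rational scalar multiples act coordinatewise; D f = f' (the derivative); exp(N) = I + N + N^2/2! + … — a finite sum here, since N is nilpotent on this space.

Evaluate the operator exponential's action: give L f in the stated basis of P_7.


the result is g(x) = -3x^6 - 24x^5 - 80x^4 - (1280/9)x^3 - (1280/9)x^2 - (2048/27)x - 14197/972

order-1 term: -24x^5
order-2 term: -80x^4
order-3 term: -(1280/9)x^3
order-4 term: -(1280/9)x^2
order-5 term: -(2048/27)x
order-6 term: -4096/243
the series for exp((4/3)D) f terminates at order 6
exp((4/3)D) f = -3x^6 - 24x^5 - 80x^4 - (1280/9)x^3 - (1280/9)x^2 - (2048/27)x - 14197/972


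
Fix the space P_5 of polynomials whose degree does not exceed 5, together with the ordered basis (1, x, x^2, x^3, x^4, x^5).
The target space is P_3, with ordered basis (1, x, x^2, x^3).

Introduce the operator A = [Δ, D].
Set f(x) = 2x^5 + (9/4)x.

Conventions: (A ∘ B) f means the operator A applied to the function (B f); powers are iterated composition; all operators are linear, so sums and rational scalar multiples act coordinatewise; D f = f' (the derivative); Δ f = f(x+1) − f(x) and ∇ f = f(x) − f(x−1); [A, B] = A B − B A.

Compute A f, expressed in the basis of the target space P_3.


the result is g(x) = 0

D f = 10x^4 + 9/4
Δ D f = 40x^3 + 60x^2 + 40x + 10
Δ f = 10x^4 + 20x^3 + 20x^2 + 10x + 17/4
D Δ f = 40x^3 + 60x^2 + 40x + 10
[Δ, D] f = 0
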